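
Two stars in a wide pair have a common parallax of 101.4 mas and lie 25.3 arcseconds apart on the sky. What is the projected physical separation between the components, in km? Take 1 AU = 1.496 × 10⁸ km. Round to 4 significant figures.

d = 1/p = 1/0.1014″ = 9.8619 pc.
At distance d (pc), an angle of θ arcsec spans θ·d AU: s = 25.3 × 9.8619 = 249.51 AU.
= 249.51 × 1.496 × 10⁸ km = 3.7327 × 10^10 km.

3.733 × 10^10 km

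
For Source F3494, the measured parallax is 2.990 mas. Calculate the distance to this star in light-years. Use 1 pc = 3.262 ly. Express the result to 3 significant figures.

p = 2.990 mas = 0.002990 arcsec.
d = 1/p = 1/0.002990 = 334.45 pc.
In light-years: 334.45 × 3.262 = 1091 ly.

1090 light years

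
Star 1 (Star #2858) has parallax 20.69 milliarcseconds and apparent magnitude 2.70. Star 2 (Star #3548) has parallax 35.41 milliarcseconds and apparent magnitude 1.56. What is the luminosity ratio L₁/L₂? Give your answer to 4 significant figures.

d₁ = 1/p₁ = 1/0.02069″ = 48.333 pc; d₂ = 1/p₂ = 1/0.03541″ = 28.241 pc.
M₁ = m₁ − 5 log₁₀ d₁ + 5 = 2.70 − 8.4212 + 5 = -0.7212.
M₂ = 1.56 − 7.2544 + 5 = -0.6944.
L₁/L₂ = 10^(0.4(M₂ − M₁)) = 10^(0.4 × 0.0268) = 10^0.01072 = 1.025.

L₁/L₂ = 1.025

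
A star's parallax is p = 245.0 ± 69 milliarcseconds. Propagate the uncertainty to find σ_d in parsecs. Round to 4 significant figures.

1.150 pc

d = 1/p, so σ_d = σ_p / p².
σ_d = 0.0690 / (0.2450)² = 0.0690 / 0.060025 = 1.1495 pc.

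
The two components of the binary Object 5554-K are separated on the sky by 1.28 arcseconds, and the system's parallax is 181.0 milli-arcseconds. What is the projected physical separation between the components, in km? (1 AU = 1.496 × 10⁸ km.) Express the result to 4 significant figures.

1.058 × 10^9 km

d = 1/p = 1/0.1810″ = 5.5249 pc.
At distance d (pc), an angle of θ arcsec spans θ·d AU: s = 1.28 × 5.5249 = 7.0719 AU.
= 7.0719 × 1.496 × 10⁸ km = 1.0580 × 10^9 km.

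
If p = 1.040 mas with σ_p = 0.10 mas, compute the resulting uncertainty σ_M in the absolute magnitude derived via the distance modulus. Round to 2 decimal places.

σ_M = 0.21 mag

M = m − 5 log₁₀ d + 5 = m + 5 log₁₀ p + 5, so ∂M/∂p = 5/(p ln 10).
σ_M = (5/ln 10) · (σ_p/p) = 2.1715 × 0.10/1.040 = 2.1715 × 0.096154 = 0.2088.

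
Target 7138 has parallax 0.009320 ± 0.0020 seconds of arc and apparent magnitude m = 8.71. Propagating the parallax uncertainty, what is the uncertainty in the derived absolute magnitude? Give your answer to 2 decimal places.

σ_M = 0.47 mag

M = m − 5 log₁₀ d + 5 = m + 5 log₁₀ p + 5, so ∂M/∂p = 5/(p ln 10).
σ_M = (5/ln 10) · (σ_p/p) = 2.1715 × 0.0020/0.009320 = 2.1715 × 0.21459 = 0.46598.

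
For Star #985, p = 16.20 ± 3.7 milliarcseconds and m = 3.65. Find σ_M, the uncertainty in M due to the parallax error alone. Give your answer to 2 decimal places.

σ_M = 0.50 mag

M = m − 5 log₁₀ d + 5 = m + 5 log₁₀ p + 5, so ∂M/∂p = 5/(p ln 10).
σ_M = (5/ln 10) · (σ_p/p) = 2.1715 × 3.7/16.20 = 2.1715 × 0.2284 = 0.49597.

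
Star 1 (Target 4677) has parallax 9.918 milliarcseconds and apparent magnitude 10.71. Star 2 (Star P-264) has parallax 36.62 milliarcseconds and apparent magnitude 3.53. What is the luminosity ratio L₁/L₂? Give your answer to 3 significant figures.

L₁/L₂ = 0.0183

d₁ = 1/p₁ = 1/0.009918″ = 100.83 pc; d₂ = 1/p₂ = 1/0.03662″ = 27.307 pc.
M₁ = m₁ − 5 log₁₀ d₁ + 5 = 10.71 − 10.0179 + 5 = 5.6921.
M₂ = 3.53 − 7.1814 + 5 = 1.3486.
L₁/L₂ = 10^(0.4(M₂ − M₁)) = 10^(0.4 × (-4.3435)) = 10^(-1.73740) = 0.018306.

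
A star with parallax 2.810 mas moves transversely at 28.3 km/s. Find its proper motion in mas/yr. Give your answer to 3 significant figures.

d = 1/p = 1/0.002810″ = 355.87 pc.
μ = v_t / (4.74 d) = 28.3 / (4.74 × 355.87) = 28.3 / 1686.8 = 0.016777 ″/yr = 16.777 mas/yr.

16.8 mas/yr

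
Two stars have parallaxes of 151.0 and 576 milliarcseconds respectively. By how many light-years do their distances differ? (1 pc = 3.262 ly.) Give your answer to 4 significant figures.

d_A = 1/0.1510″ = 6.6225 pc; d_B = 1/0.5760″ = 1.7361 pc.
|d_B − d_A| = |1.7361 − 6.6225| = 4.8864 pc = 4.8864 × 3.262 ly = 15.939 ly.

15.94 ly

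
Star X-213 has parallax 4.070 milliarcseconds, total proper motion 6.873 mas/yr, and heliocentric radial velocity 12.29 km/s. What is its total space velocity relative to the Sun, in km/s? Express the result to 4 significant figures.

d = 1/p = 1/0.004070″ = 245.7 pc.
μ = 6.873 mas/yr = 0.006873 ″/yr.
v_t = 4.740 μ d = 4.740 × 0.006873 × 245.7 = 8.0044 km/s.
v = √(v_r² + v_t²) = √(12.29² + 8.0044²) = √215.115 = 14.667 km/s.

14.67 km/s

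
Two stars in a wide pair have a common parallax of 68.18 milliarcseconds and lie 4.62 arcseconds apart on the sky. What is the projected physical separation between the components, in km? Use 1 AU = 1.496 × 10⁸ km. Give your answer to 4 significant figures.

1.014 × 10^10 km

d = 1/p = 1/0.06818″ = 14.667 pc.
At distance d (pc), an angle of θ arcsec spans θ·d AU: s = 4.62 × 14.667 = 67.762 AU.
= 67.762 × 1.496 × 10⁸ km = 1.0137 × 10^10 km.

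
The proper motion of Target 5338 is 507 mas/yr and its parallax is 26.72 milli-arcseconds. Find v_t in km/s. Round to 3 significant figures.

89.9 km/s

d = 1/p = 1/0.02672″ = 37.425 pc.
μ = 507 mas/yr = 0.507 ″/yr.
v_t = 4.74 × μ × d = 4.74 × 0.507 × 37.425 = 89.939 km/s.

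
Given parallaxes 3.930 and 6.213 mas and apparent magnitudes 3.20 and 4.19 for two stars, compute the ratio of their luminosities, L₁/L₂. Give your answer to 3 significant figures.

d₁ = 1/p₁ = 1/0.003930″ = 254.45 pc; d₂ = 1/p₂ = 1/0.006213″ = 160.95 pc.
M₁ = m₁ − 5 log₁₀ d₁ + 5 = 3.20 − 12.0280 + 5 = -3.8280.
M₂ = 4.19 − 11.0335 + 5 = -1.8435.
L₁/L₂ = 10^(0.4(M₂ − M₁)) = 10^(0.4 × 1.9845) = 10^0.79380 = 6.2201.

L₁/L₂ = 6.22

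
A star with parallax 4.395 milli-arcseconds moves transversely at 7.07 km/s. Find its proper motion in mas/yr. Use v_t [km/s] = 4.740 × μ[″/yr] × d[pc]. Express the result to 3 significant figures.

d = 1/p = 1/0.004395″ = 227.53 pc.
μ = v_t / (4.74 d) = 7.07 / (4.74 × 227.53) = 7.07 / 1078.5 = 0.0065554 ″/yr = 6.5554 mas/yr.

6.56 mas/yr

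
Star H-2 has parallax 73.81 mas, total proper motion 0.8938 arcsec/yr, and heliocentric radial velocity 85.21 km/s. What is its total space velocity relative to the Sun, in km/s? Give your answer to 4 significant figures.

102.7 km/s

d = 1/p = 1/0.07381″ = 13.548 pc.
v_t = 4.740 μ d = 4.740 × 0.8938 × 13.548 = 57.398 km/s.
v = √(v_r² + v_t²) = √(85.21² + 57.398²) = √10555.3 = 102.74 km/s.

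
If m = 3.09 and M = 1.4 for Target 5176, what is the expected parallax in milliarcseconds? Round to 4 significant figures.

m − M = 3.09 − 1.4 = 1.69.
d = 10^((m−M)/5 + 1) = 10^1.338 = 21.777 pc.
p = 1/d = 1/21.777 = 0.04592 arcsec = 45.92 mas.

45.92 mas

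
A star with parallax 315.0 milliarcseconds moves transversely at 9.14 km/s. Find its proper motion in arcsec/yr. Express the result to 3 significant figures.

d = 1/p = 1/0.3150″ = 3.1746 pc.
μ = v_t / (4.74 d) = 9.14 / (4.74 × 3.1746) = 9.14 / 15.048 = 0.60739 ″/yr.

0.607 arcsec/yr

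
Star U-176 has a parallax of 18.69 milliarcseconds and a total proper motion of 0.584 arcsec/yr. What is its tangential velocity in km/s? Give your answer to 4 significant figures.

148.1 km/s

d = 1/p = 1/0.01869″ = 53.505 pc.
v_t = 4.74 × μ × d = 4.74 × 0.584 × 53.505 = 148.11 km/s.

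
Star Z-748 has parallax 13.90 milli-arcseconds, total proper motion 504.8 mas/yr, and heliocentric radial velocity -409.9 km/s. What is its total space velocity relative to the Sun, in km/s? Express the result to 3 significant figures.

d = 1/p = 1/0.01390″ = 71.942 pc.
μ = 504.8 mas/yr = 0.5048 ″/yr.
v_t = 4.740 μ d = 4.740 × 0.5048 × 71.942 = 172.14 km/s.
v = √(v_r² + v_t²) = √((-409.9)² + 172.14²) = √197650 = 444.58 km/s.

445 km/s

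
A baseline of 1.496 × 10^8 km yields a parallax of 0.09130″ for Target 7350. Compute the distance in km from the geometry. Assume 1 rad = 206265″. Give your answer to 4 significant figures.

θ = 0.09130″ = 0.09130/206265 = 4.4263 × 10^-7 rad.
d = B/θ = (1.496 × 10^8) / (4.4263 × 10^-7) = 3.3798 × 10^14 km.

3.380 × 10^14 km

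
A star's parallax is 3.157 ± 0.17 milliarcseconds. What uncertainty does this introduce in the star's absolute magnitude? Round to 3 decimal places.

σ_M = 0.117 mag

M = m − 5 log₁₀ d + 5 = m + 5 log₁₀ p + 5, so ∂M/∂p = 5/(p ln 10).
σ_M = (5/ln 10) · (σ_p/p) = 2.1715 × 0.17/3.157 = 2.1715 × 0.053849 = 0.11693.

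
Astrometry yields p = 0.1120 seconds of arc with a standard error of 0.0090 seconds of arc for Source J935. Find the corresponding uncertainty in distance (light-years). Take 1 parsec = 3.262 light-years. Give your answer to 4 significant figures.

d = 1/p, so σ_d = σ_p / p².
σ_d = 0.00900 / (0.1120)² = 0.00900 / 0.012544 = 0.71747 pc = 0.71747 × 3.262 ly = 2.3404 ly.

2.340 ly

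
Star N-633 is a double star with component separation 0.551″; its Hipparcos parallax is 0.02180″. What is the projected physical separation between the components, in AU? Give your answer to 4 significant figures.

d = 1/p = 1/0.02180″ = 45.872 pc.
At distance d (pc), an angle of θ arcsec spans θ·d AU: s = 0.551 × 45.872 = 25.275 AU.

25.28 AU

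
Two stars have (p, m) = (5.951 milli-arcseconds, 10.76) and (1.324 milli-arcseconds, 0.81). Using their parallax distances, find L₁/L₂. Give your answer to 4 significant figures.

L₁/L₂ = 5.183 × 10^-6

d₁ = 1/p₁ = 1/0.005951″ = 168.04 pc; d₂ = 1/p₂ = 1/0.001324″ = 755.29 pc.
M₁ = m₁ − 5 log₁₀ d₁ + 5 = 10.76 − 11.1271 + 5 = 4.6329.
M₂ = 0.81 − 14.3906 + 5 = -8.5806.
L₁/L₂ = 10^(0.4(M₂ − M₁)) = 10^(0.4 × (-13.2135)) = 10^(-5.28540) = 0.0000051832.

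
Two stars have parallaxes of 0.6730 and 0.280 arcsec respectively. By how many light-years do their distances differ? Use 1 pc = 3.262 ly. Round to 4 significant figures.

d_A = 1/0.6730″ = 1.4859 pc; d_B = 1/0.2800″ = 3.5714 pc.
|d_B − d_A| = |3.5714 − 1.4859| = 2.0855 pc = 2.0855 × 3.262 ly = 6.8029 ly.

6.803 ly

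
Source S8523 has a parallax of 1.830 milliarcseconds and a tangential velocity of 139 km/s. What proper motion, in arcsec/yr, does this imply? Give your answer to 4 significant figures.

0.05366 arcsec/yr

d = 1/p = 1/0.001830″ = 546.45 pc.
μ = v_t / (4.74 d) = 139 / (4.74 × 546.45) = 139 / 2590.2 = 0.053664 ″/yr.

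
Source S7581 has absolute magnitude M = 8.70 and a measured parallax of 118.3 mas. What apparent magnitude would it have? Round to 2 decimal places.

m = 8.34

d = 1/p = 1/0.1183″ = 8.4531 pc.
m − M = 5 log₁₀ d − 5 = 5 log₁₀(8.4531) − 5 = 4.6351 − 5 = -0.3649.
m = M + (m − M) = 8.70 + (-0.3649) = 8.34.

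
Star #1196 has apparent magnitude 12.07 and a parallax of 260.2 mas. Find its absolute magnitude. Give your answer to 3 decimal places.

d = 1/p = 1/0.2602″ = 3.8432 pc.
m − M = 5 log₁₀(3.8432) − 5 = 2.9235 − 5 = -2.0765.
M = m − (m − M) = 12.07 − (-2.0765) = 14.147.

M = 14.147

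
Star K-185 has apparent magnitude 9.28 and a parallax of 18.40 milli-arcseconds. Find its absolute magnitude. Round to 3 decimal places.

M = 5.604

d = 1/p = 1/0.01840″ = 54.348 pc.
m − M = 5 log₁₀(54.348) − 5 = 8.6759 − 5 = 3.6759.
M = m − (m − M) = 9.28 − 3.6759 = 5.604.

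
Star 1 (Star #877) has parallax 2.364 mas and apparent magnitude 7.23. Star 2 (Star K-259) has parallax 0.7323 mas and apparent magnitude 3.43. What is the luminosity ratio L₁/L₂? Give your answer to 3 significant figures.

L₁/L₂ = 0.00290

d₁ = 1/p₁ = 1/0.002364″ = 423.01 pc; d₂ = 1/p₂ = 1/0.0007323″ = 1365.6 pc.
M₁ = m₁ − 5 log₁₀ d₁ + 5 = 7.23 − 13.1318 + 5 = -0.9018.
M₂ = 3.43 − 15.6766 + 5 = -7.2466.
L₁/L₂ = 10^(0.4(M₂ − M₁)) = 10^(0.4 × (-6.3448)) = 10^(-2.53792) = 0.0028979.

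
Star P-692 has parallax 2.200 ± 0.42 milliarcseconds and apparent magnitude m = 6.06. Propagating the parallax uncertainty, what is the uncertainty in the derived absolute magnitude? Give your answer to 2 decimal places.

σ_M = 0.41 mag

M = m − 5 log₁₀ d + 5 = m + 5 log₁₀ p + 5, so ∂M/∂p = 5/(p ln 10).
σ_M = (5/ln 10) · (σ_p/p) = 2.1715 × 0.42/2.200 = 2.1715 × 0.19091 = 0.41456.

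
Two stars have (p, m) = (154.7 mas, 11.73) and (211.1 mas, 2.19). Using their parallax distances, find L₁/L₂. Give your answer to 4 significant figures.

L₁/L₂ = 0.0002844

d₁ = 1/p₁ = 1/0.1547″ = 6.4641 pc; d₂ = 1/p₂ = 1/0.2111″ = 4.7371 pc.
M₁ = m₁ − 5 log₁₀ d₁ + 5 = 11.73 − 4.0525 + 5 = 12.6775.
M₂ = 2.19 − 3.3776 + 5 = 3.8124.
L₁/L₂ = 10^(0.4(M₂ − M₁)) = 10^(0.4 × (-8.8651)) = 10^(-3.54604) = 0.00028442.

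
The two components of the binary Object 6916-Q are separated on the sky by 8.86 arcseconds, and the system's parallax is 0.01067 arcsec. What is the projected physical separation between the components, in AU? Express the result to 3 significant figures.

d = 1/p = 1/0.01067″ = 93.721 pc.
At distance d (pc), an angle of θ arcsec spans θ·d AU: s = 8.86 × 93.721 = 830.37 AU.

830 AU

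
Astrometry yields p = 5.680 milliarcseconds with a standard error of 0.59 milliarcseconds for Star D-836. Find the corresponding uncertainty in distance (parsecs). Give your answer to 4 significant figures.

d = 1/p, so σ_d = σ_p / p².
σ_d = 0.000590 / (0.005680)² = 0.000590 / 0.000032262 = 18.288 pc.

18.29 pc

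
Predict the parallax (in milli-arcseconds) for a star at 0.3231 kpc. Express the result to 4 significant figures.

d = 0.3231 kpc = 323.1 pc.
p = 1/d = 1/323.1 = 0.003095 arcsec.
= 0.003095 × 1000 = 3.095 mas.

3.095 mas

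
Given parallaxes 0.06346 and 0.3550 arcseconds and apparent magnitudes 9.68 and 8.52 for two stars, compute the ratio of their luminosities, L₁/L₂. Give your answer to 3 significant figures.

d₁ = 1/p₁ = 1/0.06346″ = 15.758 pc; d₂ = 1/p₂ = 1/0.3550″ = 2.8169 pc.
M₁ = m₁ − 5 log₁₀ d₁ + 5 = 9.68 − 5.9875 + 5 = 8.6925.
M₂ = 8.52 − 2.2489 + 5 = 11.2711.
L₁/L₂ = 10^(0.4(M₂ − M₁)) = 10^(0.4 × 2.5786) = 10^1.03144 = 10.751.

L₁/L₂ = 10.8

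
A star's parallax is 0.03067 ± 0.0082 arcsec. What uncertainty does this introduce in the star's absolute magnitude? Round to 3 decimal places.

σ_M = 0.581 mag

M = m − 5 log₁₀ d + 5 = m + 5 log₁₀ p + 5, so ∂M/∂p = 5/(p ln 10).
σ_M = (5/ln 10) · (σ_p/p) = 2.1715 × 0.0082/0.03067 = 2.1715 × 0.26736 = 0.58057.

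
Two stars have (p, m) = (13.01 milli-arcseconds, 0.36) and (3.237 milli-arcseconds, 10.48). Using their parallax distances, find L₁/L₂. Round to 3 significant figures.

L₁/L₂ = 691

d₁ = 1/p₁ = 1/0.01301″ = 76.864 pc; d₂ = 1/p₂ = 1/0.003237″ = 308.93 pc.
M₁ = m₁ − 5 log₁₀ d₁ + 5 = 0.36 − 9.4286 + 5 = -4.0686.
M₂ = 10.48 − 12.4493 + 5 = 3.0307.
L₁/L₂ = 10^(0.4(M₂ − M₁)) = 10^(0.4 × 7.0993) = 10^2.83972 = 691.39.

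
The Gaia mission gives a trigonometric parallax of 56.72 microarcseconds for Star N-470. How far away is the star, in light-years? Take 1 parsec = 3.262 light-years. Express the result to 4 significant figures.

57510 light years

p = 56.72 microarcseconds = 0.00005672 arcsec.
d = 1/p = 1/0.00005672 = 17630 pc.
In light-years: 17630 × 3.262 = 57509 ly.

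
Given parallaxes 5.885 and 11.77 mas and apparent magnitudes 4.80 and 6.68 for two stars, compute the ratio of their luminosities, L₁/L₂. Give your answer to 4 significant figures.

d₁ = 1/p₁ = 1/0.005885″ = 169.92 pc; d₂ = 1/p₂ = 1/0.01177″ = 84.962 pc.
M₁ = m₁ − 5 log₁₀ d₁ + 5 = 4.80 − 11.1512 + 5 = -1.3512.
M₂ = 6.68 − 9.6461 + 5 = 2.0339.
L₁/L₂ = 10^(0.4(M₂ − M₁)) = 10^(0.4 × 3.3851) = 10^1.35404 = 22.596.

L₁/L₂ = 22.60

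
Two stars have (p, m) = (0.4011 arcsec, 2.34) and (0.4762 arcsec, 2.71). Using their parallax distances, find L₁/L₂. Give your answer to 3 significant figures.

L₁/L₂ = 1.98

d₁ = 1/p₁ = 1/0.4011″ = 2.4931 pc; d₂ = 1/p₂ = 1/0.4762″ = 2.1 pc.
M₁ = m₁ − 5 log₁₀ d₁ + 5 = 2.34 − 1.9837 + 5 = 5.3563.
M₂ = 2.71 − 1.6111 + 5 = 6.0989.
L₁/L₂ = 10^(0.4(M₂ − M₁)) = 10^(0.4 × 0.7426) = 10^0.29704 = 1.9817.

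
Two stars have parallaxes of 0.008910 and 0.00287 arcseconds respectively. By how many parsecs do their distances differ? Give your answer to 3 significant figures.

236 pc

d_A = 1/0.008910″ = 112.23 pc; d_B = 1/0.002870″ = 348.43 pc.
|d_B − d_A| = |348.43 − 112.23| = 236.2 pc.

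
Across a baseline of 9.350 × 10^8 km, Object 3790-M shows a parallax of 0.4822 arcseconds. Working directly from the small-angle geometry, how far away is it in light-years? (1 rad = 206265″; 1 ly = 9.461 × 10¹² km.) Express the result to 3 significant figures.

42.3 ly

θ = 0.4822″ = 0.4822/206265 = 2.3378 × 10^-6 rad.
d = B/θ = (9.350 × 10^8) / (2.3378 × 10^-6) = 3.9995 × 10^14 km = (3.9995 × 10^14) / (9.461 × 10^12) ly = 42.274 ly.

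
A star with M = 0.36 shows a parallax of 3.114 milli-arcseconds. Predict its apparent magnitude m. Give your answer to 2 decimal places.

m = 7.89

d = 1/p = 1/0.003114″ = 321.13 pc.
m − M = 5 log₁₀ d − 5 = 5 log₁₀(321.13) − 5 = 12.5334 − 5 = 7.5334.
m = M + (m − M) = 0.36 + 7.5334 = 7.89.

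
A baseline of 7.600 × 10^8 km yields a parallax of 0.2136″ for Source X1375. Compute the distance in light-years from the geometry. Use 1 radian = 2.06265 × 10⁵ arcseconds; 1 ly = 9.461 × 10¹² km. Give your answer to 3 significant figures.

θ = 0.2136″ = 0.2136/206265 = 1.0356 × 10^-6 rad.
d = B/θ = (7.600 × 10^8) / (1.0356 × 10^-6) = 7.3387 × 10^14 km = (7.3387 × 10^14) / (9.461 × 10^12) ly = 77.568 ly.

77.6 ly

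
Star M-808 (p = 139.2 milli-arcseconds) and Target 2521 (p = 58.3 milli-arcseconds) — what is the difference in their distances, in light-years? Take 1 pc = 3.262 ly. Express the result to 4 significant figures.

32.52 ly

d_A = 1/0.1392″ = 7.1839 pc; d_B = 1/0.05830″ = 17.153 pc.
|d_B − d_A| = |17.153 − 7.1839| = 9.9691 pc = 9.9691 × 3.262 ly = 32.519 ly.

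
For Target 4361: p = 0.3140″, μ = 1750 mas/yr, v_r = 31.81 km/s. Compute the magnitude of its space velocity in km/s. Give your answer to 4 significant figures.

41.35 km/s

d = 1/p = 1/0.3140″ = 3.1847 pc.
μ = 1750 mas/yr = 1.750 ″/yr.
v_t = 4.740 μ d = 4.740 × 1.750 × 3.1847 = 26.417 km/s.
v = √(v_r² + v_t²) = √(31.81² + 26.417²) = √1709.73 = 41.349 km/s.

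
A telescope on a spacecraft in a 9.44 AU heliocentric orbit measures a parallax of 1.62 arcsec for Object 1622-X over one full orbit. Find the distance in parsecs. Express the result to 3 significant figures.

5.83 pc

With baseline B (in AU) and parallax p (in arcsec), d = B/p parsecs.
d = 9.44 / 1.62 = 5.8272 pc.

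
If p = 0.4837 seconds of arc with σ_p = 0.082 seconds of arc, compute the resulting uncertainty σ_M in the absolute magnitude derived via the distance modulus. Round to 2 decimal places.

σ_M = 0.37 mag

M = m − 5 log₁₀ d + 5 = m + 5 log₁₀ p + 5, so ∂M/∂p = 5/(p ln 10).
σ_M = (5/ln 10) · (σ_p/p) = 2.1715 × 0.082/0.4837 = 2.1715 × 0.16953 = 0.36813.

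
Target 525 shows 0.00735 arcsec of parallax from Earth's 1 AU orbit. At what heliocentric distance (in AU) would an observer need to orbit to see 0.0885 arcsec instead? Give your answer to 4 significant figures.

12.04 AU

Parallax scales linearly with baseline: p ∝ B, so B = p_target / p_Earth × 1 AU.
B = 0.0885 / 0.00735 = 12.041 AU.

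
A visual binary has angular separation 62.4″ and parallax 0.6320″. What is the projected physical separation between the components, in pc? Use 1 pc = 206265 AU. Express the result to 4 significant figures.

0.0004787 pc

d = 1/p = 1/0.6320″ = 1.5823 pc.
At distance d (pc), an angle of θ arcsec spans θ·d AU: s = 62.4 × 1.5823 = 98.736 AU.
= 98.736 / 206265 = 0.00047869 pc.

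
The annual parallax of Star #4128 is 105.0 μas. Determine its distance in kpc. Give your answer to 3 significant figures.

p = 105.0 μas = 0.0001050 arcsec.
d = 1/p = 1/0.0001050 = 9523.8 pc.
= 9.5238 kpc.

9.52 kpc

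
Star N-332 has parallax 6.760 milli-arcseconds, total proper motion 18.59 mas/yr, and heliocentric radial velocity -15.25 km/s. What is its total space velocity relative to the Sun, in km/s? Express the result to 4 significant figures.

20.06 km/s

d = 1/p = 1/0.006760″ = 147.93 pc.
μ = 18.59 mas/yr = 0.01859 ″/yr.
v_t = 4.740 μ d = 4.740 × 0.01859 × 147.93 = 13.035 km/s.
v = √(v_r² + v_t²) = √((-15.25)² + 13.035²) = √402.474 = 20.062 km/s.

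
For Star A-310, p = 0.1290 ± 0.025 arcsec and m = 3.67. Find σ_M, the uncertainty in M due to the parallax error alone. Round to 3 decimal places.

σ_M = 0.421 mag

M = m − 5 log₁₀ d + 5 = m + 5 log₁₀ p + 5, so ∂M/∂p = 5/(p ln 10).
σ_M = (5/ln 10) · (σ_p/p) = 2.1715 × 0.025/0.1290 = 2.1715 × 0.1938 = 0.42084.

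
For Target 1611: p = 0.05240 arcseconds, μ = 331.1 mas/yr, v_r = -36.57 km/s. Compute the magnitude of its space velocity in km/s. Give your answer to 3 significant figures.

47.3 km/s

d = 1/p = 1/0.05240″ = 19.084 pc.
μ = 331.1 mas/yr = 0.3311 ″/yr.
v_t = 4.740 μ d = 4.740 × 0.3311 × 19.084 = 29.951 km/s.
v = √(v_r² + v_t²) = √((-36.57)² + 29.951²) = √2234.43 = 47.27 km/s.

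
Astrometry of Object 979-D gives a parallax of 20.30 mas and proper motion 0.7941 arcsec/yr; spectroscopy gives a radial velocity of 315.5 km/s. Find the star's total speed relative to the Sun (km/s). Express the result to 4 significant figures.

366.0 km/s

d = 1/p = 1/0.02030″ = 49.261 pc.
v_t = 4.740 μ d = 4.740 × 0.7941 × 49.261 = 185.42 km/s.
v = √(v_r² + v_t²) = √(315.5² + 185.42²) = √133921 = 365.95 km/s.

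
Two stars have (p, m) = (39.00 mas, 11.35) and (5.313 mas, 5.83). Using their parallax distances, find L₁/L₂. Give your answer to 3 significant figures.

L₁/L₂ = 0.000115

d₁ = 1/p₁ = 1/0.03900″ = 25.641 pc; d₂ = 1/p₂ = 1/0.005313″ = 188.22 pc.
M₁ = m₁ − 5 log₁₀ d₁ + 5 = 11.35 − 7.0447 + 5 = 9.3053.
M₂ = 5.83 − 11.3733 + 5 = -0.5433.
L₁/L₂ = 10^(0.4(M₂ − M₁)) = 10^(0.4 × (-9.8486)) = 10^(-3.93944) = 0.00011496.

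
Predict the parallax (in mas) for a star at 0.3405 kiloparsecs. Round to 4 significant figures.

2.937 mas

d = 0.3405 kpc = 340.5 pc.
p = 1/d = 1/340.5 = 0.0029369 arcsec.
= 0.0029369 × 1000 = 2.9369 mas.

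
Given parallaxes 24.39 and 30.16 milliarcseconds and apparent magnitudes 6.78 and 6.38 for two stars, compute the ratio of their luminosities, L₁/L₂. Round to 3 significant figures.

d₁ = 1/p₁ = 1/0.02439″ = 41 pc; d₂ = 1/p₂ = 1/0.03016″ = 33.156 pc.
M₁ = m₁ − 5 log₁₀ d₁ + 5 = 6.78 − 8.0639 + 5 = 3.7161.
M₂ = 6.38 − 7.6028 + 5 = 3.7772.
L₁/L₂ = 10^(0.4(M₂ − M₁)) = 10^(0.4 × 0.0611) = 10^0.02444 = 1.0579.

L₁/L₂ = 1.06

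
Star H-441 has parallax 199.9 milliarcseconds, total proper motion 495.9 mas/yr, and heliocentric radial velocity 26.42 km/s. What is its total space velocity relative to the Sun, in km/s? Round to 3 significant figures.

d = 1/p = 1/0.1999″ = 5.0025 pc.
μ = 495.9 mas/yr = 0.4959 ″/yr.
v_t = 4.740 μ d = 4.740 × 0.4959 × 5.0025 = 11.759 km/s.
v = √(v_r² + v_t²) = √(26.42² + 11.759²) = √836.29 = 28.919 km/s.

28.9 km/s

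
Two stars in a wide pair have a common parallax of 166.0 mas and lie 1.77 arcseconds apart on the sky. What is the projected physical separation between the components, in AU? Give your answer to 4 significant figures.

10.66 AU

d = 1/p = 1/0.1660″ = 6.0241 pc.
At distance d (pc), an angle of θ arcsec spans θ·d AU: s = 1.77 × 6.0241 = 10.663 AU.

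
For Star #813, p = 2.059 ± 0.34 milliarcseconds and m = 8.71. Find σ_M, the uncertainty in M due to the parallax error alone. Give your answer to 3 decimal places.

M = m − 5 log₁₀ d + 5 = m + 5 log₁₀ p + 5, so ∂M/∂p = 5/(p ln 10).
σ_M = (5/ln 10) · (σ_p/p) = 2.1715 × 0.34/2.059 = 2.1715 × 0.16513 = 0.35858.

σ_M = 0.359 mag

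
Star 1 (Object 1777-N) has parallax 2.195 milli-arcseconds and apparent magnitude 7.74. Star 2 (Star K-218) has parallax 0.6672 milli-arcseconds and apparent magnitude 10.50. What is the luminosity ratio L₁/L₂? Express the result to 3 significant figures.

L₁/L₂ = 1.17

d₁ = 1/p₁ = 1/0.002195″ = 455.58 pc; d₂ = 1/p₂ = 1/0.0006672″ = 1498.8 pc.
M₁ = m₁ − 5 log₁₀ d₁ + 5 = 7.74 − 13.2928 + 5 = -0.5528.
M₂ = 10.50 − 15.8787 + 5 = -0.3787.
L₁/L₂ = 10^(0.4(M₂ − M₁)) = 10^(0.4 × 0.1741) = 10^0.06964 = 1.1739.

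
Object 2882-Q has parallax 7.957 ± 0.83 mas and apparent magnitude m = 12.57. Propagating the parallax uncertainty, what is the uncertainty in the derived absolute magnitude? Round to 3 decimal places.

M = m − 5 log₁₀ d + 5 = m + 5 log₁₀ p + 5, so ∂M/∂p = 5/(p ln 10).
σ_M = (5/ln 10) · (σ_p/p) = 2.1715 × 0.83/7.957 = 2.1715 × 0.10431 = 0.22651.

σ_M = 0.227 mag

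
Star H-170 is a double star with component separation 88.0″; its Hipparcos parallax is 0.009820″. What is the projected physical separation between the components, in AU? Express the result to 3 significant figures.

d = 1/p = 1/0.009820″ = 101.83 pc.
At distance d (pc), an angle of θ arcsec spans θ·d AU: s = 88.0 × 101.83 = 8961 AU.

8960 AU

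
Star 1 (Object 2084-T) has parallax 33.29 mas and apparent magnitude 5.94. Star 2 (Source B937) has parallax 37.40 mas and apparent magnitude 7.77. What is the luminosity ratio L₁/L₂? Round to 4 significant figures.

L₁/L₂ = 6.810

d₁ = 1/p₁ = 1/0.03329″ = 30.039 pc; d₂ = 1/p₂ = 1/0.03740″ = 26.738 pc.
M₁ = m₁ − 5 log₁₀ d₁ + 5 = 5.94 − 7.3884 + 5 = 3.5516.
M₂ = 7.77 − 7.1356 + 5 = 5.6344.
L₁/L₂ = 10^(0.4(M₂ − M₁)) = 10^(0.4 × 2.0828) = 10^0.83312 = 6.8096.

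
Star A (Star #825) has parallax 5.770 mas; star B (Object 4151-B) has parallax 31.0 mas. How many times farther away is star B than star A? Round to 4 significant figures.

Since d = 1/p, d_B/d_A = p_A/p_B.
= 5.770 / 31.0 = 0.18613.

0.1861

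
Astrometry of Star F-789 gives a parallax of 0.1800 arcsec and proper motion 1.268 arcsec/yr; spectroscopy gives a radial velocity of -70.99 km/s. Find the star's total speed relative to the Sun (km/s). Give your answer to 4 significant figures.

d = 1/p = 1/0.1800″ = 5.5556 pc.
v_t = 4.740 μ d = 4.740 × 1.268 × 5.5556 = 33.391 km/s.
v = √(v_r² + v_t²) = √((-70.99)² + 33.391²) = √6154.54 = 78.451 km/s.

78.45 km/s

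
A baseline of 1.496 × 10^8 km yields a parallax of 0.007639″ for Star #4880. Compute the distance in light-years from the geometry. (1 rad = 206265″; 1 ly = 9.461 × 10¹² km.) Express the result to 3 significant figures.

427 ly

θ = 0.007639″ = 0.007639/206265 = 3.7035 × 10^-8 rad.
d = B/θ = (1.496 × 10^8) / (3.7035 × 10^-8) = 4.0394 × 10^15 km = (4.0394 × 10^15) / (9.461 × 10^12) ly = 426.95 ly.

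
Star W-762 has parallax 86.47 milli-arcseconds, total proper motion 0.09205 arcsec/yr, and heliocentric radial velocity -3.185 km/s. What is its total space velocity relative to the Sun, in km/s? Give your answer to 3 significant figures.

d = 1/p = 1/0.08647″ = 11.565 pc.
v_t = 4.740 μ d = 4.740 × 0.09205 × 11.565 = 5.046 km/s.
v = √(v_r² + v_t²) = √((-3.185)² + 5.046²) = √35.6063 = 5.9671 km/s.

5.97 km/s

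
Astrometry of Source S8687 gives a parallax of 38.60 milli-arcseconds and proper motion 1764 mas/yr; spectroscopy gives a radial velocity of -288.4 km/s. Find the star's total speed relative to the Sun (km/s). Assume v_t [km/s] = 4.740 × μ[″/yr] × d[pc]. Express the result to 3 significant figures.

361 km/s

d = 1/p = 1/0.03860″ = 25.907 pc.
μ = 1764 mas/yr = 1.764 ″/yr.
v_t = 4.740 μ d = 4.740 × 1.764 × 25.907 = 216.62 km/s.
v = √(v_r² + v_t²) = √((-288.4)² + 216.62²) = √130099 = 360.69 km/s.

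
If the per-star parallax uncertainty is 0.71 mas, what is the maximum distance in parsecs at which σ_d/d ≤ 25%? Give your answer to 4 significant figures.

σ_d/d = σ_p/p, so the condition is σ_p/p ≤ 0.25, i.e. p ≥ σ_p/0.25.
p_min = 0.71/0.25 = 2.84 mas = 0.00284 arcsec.
d_max = 1/p_min = 1/0.00284 = 352.11 pc.

352.1 pc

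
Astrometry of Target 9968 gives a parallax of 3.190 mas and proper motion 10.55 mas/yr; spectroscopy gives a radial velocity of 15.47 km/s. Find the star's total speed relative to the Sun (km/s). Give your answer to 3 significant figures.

d = 1/p = 1/0.003190″ = 313.48 pc.
μ = 10.55 mas/yr = 0.01055 ″/yr.
v_t = 4.740 μ d = 4.740 × 0.01055 × 313.48 = 15.676 km/s.
v = √(v_r² + v_t²) = √(15.47² + 15.676²) = √485.058 = 22.024 km/s.

22.0 km/s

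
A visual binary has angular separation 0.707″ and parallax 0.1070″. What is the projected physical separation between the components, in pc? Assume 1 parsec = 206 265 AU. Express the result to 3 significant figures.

d = 1/p = 1/0.1070″ = 9.3458 pc.
At distance d (pc), an angle of θ arcsec spans θ·d AU: s = 0.707 × 9.3458 = 6.6075 AU.
= 6.6075 / 206265 = 3.2034 × 10^-5 pc.

3.20 × 10^-5 pc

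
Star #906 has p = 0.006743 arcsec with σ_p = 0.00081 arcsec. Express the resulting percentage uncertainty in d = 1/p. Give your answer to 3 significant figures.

12.0%

For d = 1/p, |σ_d/d| = |σ_p/p|.
σ_p/p = 0.00081 / 0.006743 = 0.12012 = 12.012%.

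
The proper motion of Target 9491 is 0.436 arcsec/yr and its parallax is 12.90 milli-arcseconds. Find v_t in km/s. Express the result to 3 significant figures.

d = 1/p = 1/0.01290″ = 77.519 pc.
v_t = 4.74 × μ × d = 4.74 × 0.436 × 77.519 = 160.2 km/s.

160 km/s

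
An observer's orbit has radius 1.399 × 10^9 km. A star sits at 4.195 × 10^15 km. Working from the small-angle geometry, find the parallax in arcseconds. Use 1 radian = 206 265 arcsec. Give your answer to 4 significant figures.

θ ≈ B/d = (1.399 × 10^9) / (4.195 × 10^15) = 3.3349 × 10^-7 rad.
In arcseconds: 3.3349 × 10^-7 × 206265 = 0.068787″.

0.06879 arcsec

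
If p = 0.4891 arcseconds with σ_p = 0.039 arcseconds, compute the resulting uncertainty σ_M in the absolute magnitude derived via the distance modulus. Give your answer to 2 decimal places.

M = m − 5 log₁₀ d + 5 = m + 5 log₁₀ p + 5, so ∂M/∂p = 5/(p ln 10).
σ_M = (5/ln 10) · (σ_p/p) = 2.1715 × 0.039/0.4891 = 2.1715 × 0.079738 = 0.17315.

σ_M = 0.17 mag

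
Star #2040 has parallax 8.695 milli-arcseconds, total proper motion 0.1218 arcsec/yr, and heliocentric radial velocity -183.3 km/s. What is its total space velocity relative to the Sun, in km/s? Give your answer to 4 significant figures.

195.0 km/s

d = 1/p = 1/0.008695″ = 115.01 pc.
v_t = 4.740 μ d = 4.740 × 0.1218 × 115.01 = 66.399 km/s.
v = √(v_r² + v_t²) = √((-183.3)² + 66.399²) = √38007.7 = 194.96 km/s.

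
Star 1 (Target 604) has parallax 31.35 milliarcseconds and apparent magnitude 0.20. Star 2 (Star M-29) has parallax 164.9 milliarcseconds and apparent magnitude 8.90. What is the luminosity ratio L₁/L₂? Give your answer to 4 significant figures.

L₁/L₂ = 83550

d₁ = 1/p₁ = 1/0.03135″ = 31.898 pc; d₂ = 1/p₂ = 1/0.1649″ = 6.0643 pc.
M₁ = m₁ − 5 log₁₀ d₁ + 5 = 0.20 − 7.5188 + 5 = -2.3188.
M₂ = 8.90 − 3.9139 + 5 = 9.9861.
L₁/L₂ = 10^(0.4(M₂ − M₁)) = 10^(0.4 × 12.3049) = 10^4.92196 = 83553.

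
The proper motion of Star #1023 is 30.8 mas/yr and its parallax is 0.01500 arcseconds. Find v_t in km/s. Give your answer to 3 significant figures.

9.73 km/s

d = 1/p = 1/0.01500″ = 66.667 pc.
μ = 30.8 mas/yr = 0.0308 ″/yr.
v_t = 4.74 × μ × d = 4.74 × 0.0308 × 66.667 = 9.7328 km/s.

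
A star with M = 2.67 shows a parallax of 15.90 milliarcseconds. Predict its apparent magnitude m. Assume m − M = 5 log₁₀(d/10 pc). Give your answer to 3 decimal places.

m = 6.663

d = 1/p = 1/0.01590″ = 62.893 pc.
m − M = 5 log₁₀ d − 5 = 5 log₁₀(62.893) − 5 = 8.9930 − 5 = 3.9930.
m = M + (m − M) = 2.67 + 3.9930 = 6.663.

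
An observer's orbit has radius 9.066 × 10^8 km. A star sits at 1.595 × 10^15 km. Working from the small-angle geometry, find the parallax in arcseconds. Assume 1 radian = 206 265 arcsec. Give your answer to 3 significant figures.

θ ≈ B/d = (9.066 × 10^8) / (1.595 × 10^15) = 5.6840 × 10^-7 rad.
In arcseconds: 5.6840 × 10^-7 × 206265 = 0.11724″.

0.117 arcsec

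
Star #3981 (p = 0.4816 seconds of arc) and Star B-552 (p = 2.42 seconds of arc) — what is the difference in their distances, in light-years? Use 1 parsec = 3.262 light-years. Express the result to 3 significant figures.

5.43 ly

d_A = 1/0.4816″ = 2.0764 pc; d_B = 1/2.420″ = 0.41322 pc.
|d_B − d_A| = |0.41322 − 2.0764| = 1.6632 pc = 1.6632 × 3.262 ly = 5.4254 ly.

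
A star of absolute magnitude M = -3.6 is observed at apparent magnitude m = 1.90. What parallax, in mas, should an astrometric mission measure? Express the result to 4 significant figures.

7.943 mas

m − M = 1.90 − (-3.6) = 5.50.
d = 10^((m−M)/5 + 1) = 10^2.100 = 125.89 pc.
p = 1/d = 1/125.89 = 0.0079434 arcsec = 7.9434 mas.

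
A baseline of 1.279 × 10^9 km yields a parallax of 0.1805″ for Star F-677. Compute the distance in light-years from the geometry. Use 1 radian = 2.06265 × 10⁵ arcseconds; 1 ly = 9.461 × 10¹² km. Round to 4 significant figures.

θ = 0.1805″ = 0.1805/206265 = 8.7509 × 10^-7 rad.
d = B/θ = (1.279 × 10^9) / (8.7509 × 10^-7) = 1.4616 × 10^15 km = (1.4616 × 10^15) / (9.461 × 10^12) ly = 154.49 ly.

154.5 ly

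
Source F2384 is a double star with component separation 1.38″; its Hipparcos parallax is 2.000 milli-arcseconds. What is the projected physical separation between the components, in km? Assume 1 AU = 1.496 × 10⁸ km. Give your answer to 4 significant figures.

d = 1/p = 1/0.002000″ = 500 pc.
At distance d (pc), an angle of θ arcsec spans θ·d AU: s = 1.38 × 500 = 690 AU.
= 690 × 1.496 × 10⁸ km = 1.0322 × 10^11 km.

1.032 × 10^11 km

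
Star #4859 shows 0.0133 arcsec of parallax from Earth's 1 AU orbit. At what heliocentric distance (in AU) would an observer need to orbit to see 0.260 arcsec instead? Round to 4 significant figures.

Parallax scales linearly with baseline: p ∝ B, so B = p_target / p_Earth × 1 AU.
B = 0.260 / 0.0133 = 19.549 AU.

19.55 AU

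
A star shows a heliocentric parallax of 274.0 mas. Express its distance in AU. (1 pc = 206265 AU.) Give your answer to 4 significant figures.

p = 274.0 mas = 0.2740 arcsec.
d = 1/p = 1/0.2740 = 3.6496 pc.
In AU: 3.6496 × 206265 = 7.5278 × 10^5 AU.

752800 AU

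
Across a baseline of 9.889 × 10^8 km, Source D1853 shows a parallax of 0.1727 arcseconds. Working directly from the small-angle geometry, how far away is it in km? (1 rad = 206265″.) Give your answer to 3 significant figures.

1.18 × 10^15 km

θ = 0.1727″ = 0.1727/206265 = 8.3727 × 10^-7 rad.
d = B/θ = (9.889 × 10^8) / (8.3727 × 10^-7) = 1.1811 × 10^15 km.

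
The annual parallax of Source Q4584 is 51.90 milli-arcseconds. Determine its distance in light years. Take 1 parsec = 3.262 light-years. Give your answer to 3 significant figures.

p = 51.90 milli-arcseconds = 0.05190 arcsec.
d = 1/p = 1/0.05190 = 19.268 pc.
In light-years: 19.268 × 3.262 = 62.852 ly.

62.9 light years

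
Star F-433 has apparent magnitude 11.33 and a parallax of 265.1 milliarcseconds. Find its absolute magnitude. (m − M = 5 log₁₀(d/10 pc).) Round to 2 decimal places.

M = 13.45

d = 1/p = 1/0.2651″ = 3.7722 pc.
m − M = 5 log₁₀(3.7722) − 5 = 2.8830 − 5 = -2.1170.
M = m − (m − M) = 11.33 − (-2.1170) = 13.45.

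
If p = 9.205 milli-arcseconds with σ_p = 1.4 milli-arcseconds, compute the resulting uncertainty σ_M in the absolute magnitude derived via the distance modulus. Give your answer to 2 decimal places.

M = m − 5 log₁₀ d + 5 = m + 5 log₁₀ p + 5, so ∂M/∂p = 5/(p ln 10).
σ_M = (5/ln 10) · (σ_p/p) = 2.1715 × 1.4/9.205 = 2.1715 × 0.15209 = 0.33026.

σ_M = 0.33 mag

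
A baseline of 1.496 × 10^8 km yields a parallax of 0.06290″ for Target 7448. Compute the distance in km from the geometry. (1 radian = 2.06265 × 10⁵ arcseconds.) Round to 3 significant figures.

θ = 0.06290″ = 0.06290/206265 = 3.0495 × 10^-7 rad.
d = B/θ = (1.496 × 10^8) / (3.0495 × 10^-7) = 4.9057 × 10^14 km.

4.91 × 10^14 km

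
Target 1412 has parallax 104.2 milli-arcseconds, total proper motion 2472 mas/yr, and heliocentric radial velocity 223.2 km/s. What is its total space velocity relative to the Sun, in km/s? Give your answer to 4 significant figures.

249.9 km/s

d = 1/p = 1/0.1042″ = 9.5969 pc.
μ = 2472 mas/yr = 2.472 ″/yr.
v_t = 4.740 μ d = 4.740 × 2.472 × 9.5969 = 112.45 km/s.
v = √(v_r² + v_t²) = √(223.2² + 112.45²) = √62463.2 = 249.93 km/s.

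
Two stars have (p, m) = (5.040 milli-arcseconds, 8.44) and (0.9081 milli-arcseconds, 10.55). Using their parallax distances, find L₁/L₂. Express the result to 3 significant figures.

L₁/L₂ = 0.227

d₁ = 1/p₁ = 1/0.005040″ = 198.41 pc; d₂ = 1/p₂ = 1/0.0009081″ = 1101.2 pc.
M₁ = m₁ − 5 log₁₀ d₁ + 5 = 8.44 − 11.4878 + 5 = 1.9522.
M₂ = 10.55 − 15.2093 + 5 = 0.3407.
L₁/L₂ = 10^(0.4(M₂ − M₁)) = 10^(0.4 × (-1.6115)) = 10^(-0.64460) = 0.22667.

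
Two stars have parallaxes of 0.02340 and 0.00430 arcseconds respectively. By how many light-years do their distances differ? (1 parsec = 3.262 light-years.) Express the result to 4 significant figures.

619.2 ly

d_A = 1/0.02340″ = 42.735 pc; d_B = 1/0.004300″ = 232.56 pc.
|d_B − d_A| = |232.56 − 42.735| = 189.83 pc = 189.83 × 3.262 ly = 619.23 ly.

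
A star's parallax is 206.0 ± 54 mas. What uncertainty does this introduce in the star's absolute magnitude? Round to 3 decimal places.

M = m − 5 log₁₀ d + 5 = m + 5 log₁₀ p + 5, so ∂M/∂p = 5/(p ln 10).
σ_M = (5/ln 10) · (σ_p/p) = 2.1715 × 54/206.0 = 2.1715 × 0.26214 = 0.56924.

σ_M = 0.569 mag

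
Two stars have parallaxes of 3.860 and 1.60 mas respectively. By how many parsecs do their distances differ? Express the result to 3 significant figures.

d_A = 1/0.003860″ = 259.07 pc; d_B = 1/0.001600″ = 625 pc.
|d_B − d_A| = |625 − 259.07| = 365.93 pc.

366 pc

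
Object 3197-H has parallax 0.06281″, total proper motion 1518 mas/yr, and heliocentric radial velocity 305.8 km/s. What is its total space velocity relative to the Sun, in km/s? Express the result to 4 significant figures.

326.6 km/s

d = 1/p = 1/0.06281″ = 15.921 pc.
μ = 1518 mas/yr = 1.518 ″/yr.
v_t = 4.740 μ d = 4.740 × 1.518 × 15.921 = 114.56 km/s.
v = √(v_r² + v_t²) = √(305.8² + 114.56²) = √106638 = 326.55 km/s.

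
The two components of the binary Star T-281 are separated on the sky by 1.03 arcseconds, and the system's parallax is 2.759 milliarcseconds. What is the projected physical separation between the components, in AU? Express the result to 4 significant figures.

373.3 AU

d = 1/p = 1/0.002759″ = 362.45 pc.
At distance d (pc), an angle of θ arcsec spans θ·d AU: s = 1.03 × 362.45 = 373.32 AU.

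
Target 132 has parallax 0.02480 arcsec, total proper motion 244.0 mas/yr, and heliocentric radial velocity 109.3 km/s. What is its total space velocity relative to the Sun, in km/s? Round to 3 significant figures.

d = 1/p = 1/0.02480″ = 40.323 pc.
μ = 244.0 mas/yr = 0.2440 ″/yr.
v_t = 4.740 μ d = 4.740 × 0.2440 × 40.323 = 46.636 km/s.
v = √(v_r² + v_t²) = √(109.3² + 46.636²) = √14121.4 = 118.83 km/s.

119 km/s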